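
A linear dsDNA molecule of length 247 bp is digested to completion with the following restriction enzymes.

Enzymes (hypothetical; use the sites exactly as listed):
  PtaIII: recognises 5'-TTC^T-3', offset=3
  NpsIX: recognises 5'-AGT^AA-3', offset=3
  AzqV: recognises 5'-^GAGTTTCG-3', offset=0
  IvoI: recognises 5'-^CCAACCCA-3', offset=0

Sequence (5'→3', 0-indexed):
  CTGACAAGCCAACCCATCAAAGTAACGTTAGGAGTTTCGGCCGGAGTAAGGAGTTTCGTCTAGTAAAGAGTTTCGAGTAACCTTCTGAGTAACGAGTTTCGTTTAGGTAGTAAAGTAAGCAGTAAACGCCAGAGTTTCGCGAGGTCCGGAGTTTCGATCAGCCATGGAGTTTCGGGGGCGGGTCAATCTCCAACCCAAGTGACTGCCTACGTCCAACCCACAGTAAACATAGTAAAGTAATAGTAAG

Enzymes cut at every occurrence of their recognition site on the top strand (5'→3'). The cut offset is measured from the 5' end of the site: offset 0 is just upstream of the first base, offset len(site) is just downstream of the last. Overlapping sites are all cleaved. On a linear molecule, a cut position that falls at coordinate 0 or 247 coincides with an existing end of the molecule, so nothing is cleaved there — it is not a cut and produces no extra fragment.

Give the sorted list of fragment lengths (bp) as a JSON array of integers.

Scan for sites:
  PtaIII (TTCT, off=3): starts [82] → cuts [85]
  NpsIX (AGTAA, off=3): starts [20, 44, 61, 75, 87, 108, 113, 120, 221, 230, 235, 241] → cuts [23, 47, 64, 78, 90, 111, 116, 123, 224, 233, 238, 244]
  AzqV (GAGTTTCG, off=0): starts [31, 50, 67, 93, 131, 148, 166] → cuts [31, 50, 67, 93, 131, 148, 166]
  IvoI (CCAACCCA, off=0): starts [8, 189, 212] → cuts [8, 189, 212]

All cut coordinates (distinct, sorted): [8, 23, 31, 47, 50, 64, 67, 78, 85, 90, 93, 111, 116, 123, 131, 148, 166, 189, 212, 224, 233, 238, 244]

Fragments:
  [0,8): 8 bp
  [8,23): 15 bp
  [23,31): 8 bp
  [31,47): 16 bp
  [47,50): 3 bp
  [50,64): 14 bp
  [64,67): 3 bp
  [67,78): 11 bp
  [78,85): 7 bp
  [85,90): 5 bp
  [90,93): 3 bp
  [93,111): 18 bp
  [111,116): 5 bp
  [116,123): 7 bp
  [123,131): 8 bp
  [131,148): 17 bp
  [148,166): 18 bp
  [166,189): 23 bp
  [189,212): 23 bp
  [212,224): 12 bp
  [224,233): 9 bp
  [233,238): 5 bp
  [238,244): 6 bp
  [244,247): 3 bp

[3,3,3,3,5,5,5,6,7,7,8,8,8,9,11,12,14,15,16,17,18,18,23,23]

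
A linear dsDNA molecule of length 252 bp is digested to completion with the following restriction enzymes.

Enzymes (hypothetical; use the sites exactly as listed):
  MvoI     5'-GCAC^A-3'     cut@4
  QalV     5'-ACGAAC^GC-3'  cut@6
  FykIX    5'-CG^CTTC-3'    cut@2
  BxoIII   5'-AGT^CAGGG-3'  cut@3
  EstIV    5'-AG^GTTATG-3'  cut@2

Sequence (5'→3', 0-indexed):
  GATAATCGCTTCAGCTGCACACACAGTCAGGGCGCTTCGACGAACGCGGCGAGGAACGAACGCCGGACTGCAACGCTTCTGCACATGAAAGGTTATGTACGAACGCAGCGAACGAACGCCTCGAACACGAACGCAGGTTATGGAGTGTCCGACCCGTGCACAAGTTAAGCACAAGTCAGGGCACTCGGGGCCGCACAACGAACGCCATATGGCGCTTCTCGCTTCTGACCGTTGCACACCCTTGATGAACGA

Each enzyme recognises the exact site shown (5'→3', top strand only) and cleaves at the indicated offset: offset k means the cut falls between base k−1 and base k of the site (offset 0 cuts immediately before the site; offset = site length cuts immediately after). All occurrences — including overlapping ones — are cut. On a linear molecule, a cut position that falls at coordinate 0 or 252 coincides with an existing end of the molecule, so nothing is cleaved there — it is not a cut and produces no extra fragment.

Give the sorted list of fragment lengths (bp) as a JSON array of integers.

Site scan:
  MvoI (GCACA, off=4): starts [16, 80, 157, 168, 192, 233] → cuts [20, 84, 161, 172, 196, 237]
  QalV (ACGAACGC, off=6): starts [39, 55, 98, 111, 126, 197] → cuts [45, 61, 104, 117, 132, 203]
  FykIX (CGCTTC, off=2): starts [6, 32, 73, 212, 219] → cuts [8, 34, 75, 214, 221]
  BxoIII (AGTCAGGG, off=3): starts [24, 173] → cuts [27, 176]
  EstIV (AGGTTATG, off=2): starts [89, 134] → cuts [91, 136]

All cut coordinates (distinct, sorted): [8, 20, 27, 34, 45, 61, 75, 84, 91, 104, 117, 132, 136, 161, 172, 176, 196, 203, 214, 221, 237]

Fragment lengths:
  [0,8): 8 bp
  [8,20): 12 bp
  [20,27): 7 bp
  [27,34): 7 bp
  [34,45): 11 bp
  [45,61): 16 bp
  [61,75): 14 bp
  [75,84): 9 bp
  [84,91): 7 bp
  [91,104): 13 bp
  [104,117): 13 bp
  [117,132): 15 bp
  [132,136): 4 bp
  [136,161): 25 bp
  [161,172): 11 bp
  [172,176): 4 bp
  [176,196): 20 bp
  [196,203): 7 bp
  [203,214): 11 bp
  [214,221): 7 bp
  [221,237): 16 bp
  [237,252): 15 bp

[4,4,7,7,7,7,7,8,9,11,11,11,12,13,13,14,15,15,16,16,20,25]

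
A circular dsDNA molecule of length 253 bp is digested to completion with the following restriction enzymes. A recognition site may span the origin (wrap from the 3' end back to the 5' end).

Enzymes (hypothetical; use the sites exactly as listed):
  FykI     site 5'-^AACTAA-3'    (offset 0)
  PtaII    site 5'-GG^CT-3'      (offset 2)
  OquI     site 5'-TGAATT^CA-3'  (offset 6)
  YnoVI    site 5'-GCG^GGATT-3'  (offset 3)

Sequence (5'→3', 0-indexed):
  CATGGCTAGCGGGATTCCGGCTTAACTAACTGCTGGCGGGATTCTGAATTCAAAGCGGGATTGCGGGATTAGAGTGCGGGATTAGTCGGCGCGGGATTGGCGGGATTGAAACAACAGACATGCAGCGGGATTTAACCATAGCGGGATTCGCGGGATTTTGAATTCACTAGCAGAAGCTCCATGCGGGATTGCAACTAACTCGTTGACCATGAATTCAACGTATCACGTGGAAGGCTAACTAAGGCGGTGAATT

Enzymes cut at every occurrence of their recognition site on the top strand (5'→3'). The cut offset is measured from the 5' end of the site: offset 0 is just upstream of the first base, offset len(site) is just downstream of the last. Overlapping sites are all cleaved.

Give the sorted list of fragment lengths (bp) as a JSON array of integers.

Site scan:
  FykI (AACTAA, off=0): starts [23, 192, 236] → cuts [23, 192, 236]
  PtaII (GGCT, off=2): starts [3, 18, 232] → cuts [5, 20, 234]
  OquI (TGAATTCA, off=6): starts [44, 158, 209, 247] → cuts [0, 50, 164, 215]
  YnoVI (GCGGGATT, off=3): starts [8, 35, 54, 62, 75, 90, 99, 124, 140, 149, 182] → cuts [11, 38, 57, 65, 78, 93, 102, 127, 143, 152, 185]

All cut coordinates (distinct, sorted): [0, 5, 11, 20, 23, 38, 50, 57, 65, 78, 93, 102, 127, 143, 152, 164, 185, 192, 215, 234, 236]

Fragments:
  0→5: 5 bp
  5→11: 6 bp
  11→20: 9 bp
  20→23: 3 bp
  23→38: 15 bp
  38→50: 12 bp
  50→57: 7 bp
  57→65: 8 bp
  65→78: 13 bp
  78→93: 15 bp
  93→102: 9 bp
  102→127: 25 bp
  127→143: 16 bp
  143→152: 9 bp
  152→164: 12 bp
  164→185: 21 bp
  185→192: 7 bp
  192→215: 23 bp
  215→234: 19 bp
  234→236: 2 bp
  236→0 (wrap): 253-236+0 = 17 bp

[2,3,5,6,7,7,8,9,9,9,12,12,13,15,15,16,17,19,21,23,25]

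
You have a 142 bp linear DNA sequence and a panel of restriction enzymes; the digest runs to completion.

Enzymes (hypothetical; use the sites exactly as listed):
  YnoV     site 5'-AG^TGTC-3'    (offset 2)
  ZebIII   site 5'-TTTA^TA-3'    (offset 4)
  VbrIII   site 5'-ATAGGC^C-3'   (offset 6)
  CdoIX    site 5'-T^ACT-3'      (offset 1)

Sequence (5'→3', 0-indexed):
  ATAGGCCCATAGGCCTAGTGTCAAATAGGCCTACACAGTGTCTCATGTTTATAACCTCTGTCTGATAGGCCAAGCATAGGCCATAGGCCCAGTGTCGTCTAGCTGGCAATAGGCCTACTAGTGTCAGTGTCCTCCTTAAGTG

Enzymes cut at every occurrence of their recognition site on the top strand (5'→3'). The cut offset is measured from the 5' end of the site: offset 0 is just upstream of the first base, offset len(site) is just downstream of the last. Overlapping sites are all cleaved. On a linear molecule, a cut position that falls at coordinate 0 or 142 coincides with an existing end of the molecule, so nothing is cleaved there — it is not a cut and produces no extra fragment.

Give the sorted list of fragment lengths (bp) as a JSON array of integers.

Site scan:
  YnoV (AGTGTC, off=2): starts [16, 36, 90, 119, 125] → cuts [18, 38, 92, 121, 127]
  ZebIII (TTTATA, off=4): starts [47] → cuts [51]
  VbrIII (ATAGGCC, off=6): starts [0, 8, 24, 64, 75, 82, 108] → cuts [6, 14, 30, 70, 81, 88, 114]
  CdoIX (TACT, off=1): starts [115] → cuts [116]

All cut coordinates (distinct, sorted): [6, 14, 18, 30, 38, 51, 70, 81, 88, 92, 114, 116, 121, 127]

Fragment lengths:
  [0,6): 6 bp
  [6,14): 8 bp
  [14,18): 4 bp
  [18,30): 12 bp
  [30,38): 8 bp
  [38,51): 13 bp
  [51,70): 19 bp
  [70,81): 11 bp
  [81,88): 7 bp
  [88,92): 4 bp
  [92,114): 22 bp
  [114,116): 2 bp
  [116,121): 5 bp
  [121,127): 6 bp
  [127,142): 15 bp

[2,4,4,5,6,6,7,8,8,11,12,13,15,19,22]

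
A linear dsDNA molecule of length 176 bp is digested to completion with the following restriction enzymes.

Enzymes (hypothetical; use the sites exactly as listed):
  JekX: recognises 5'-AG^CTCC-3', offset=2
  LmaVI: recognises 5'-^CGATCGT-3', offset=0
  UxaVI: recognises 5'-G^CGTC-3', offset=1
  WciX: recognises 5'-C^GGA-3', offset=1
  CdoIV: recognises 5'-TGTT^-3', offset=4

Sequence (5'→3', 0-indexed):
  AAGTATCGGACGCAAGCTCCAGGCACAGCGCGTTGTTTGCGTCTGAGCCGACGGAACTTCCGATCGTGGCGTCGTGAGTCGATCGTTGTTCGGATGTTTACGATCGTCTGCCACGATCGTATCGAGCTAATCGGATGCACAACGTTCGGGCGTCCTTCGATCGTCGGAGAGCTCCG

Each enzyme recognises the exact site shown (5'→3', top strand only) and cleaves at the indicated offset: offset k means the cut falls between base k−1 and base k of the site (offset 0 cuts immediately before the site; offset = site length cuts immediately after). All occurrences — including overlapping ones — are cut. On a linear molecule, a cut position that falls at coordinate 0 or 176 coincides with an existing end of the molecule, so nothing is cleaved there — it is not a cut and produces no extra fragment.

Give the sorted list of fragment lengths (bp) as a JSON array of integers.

[1,2,2,5,6,7,7,7,8,8,9,9,10,11,13,13,18,19,21]

Site scan:
  JekX AGCTCC/2: at [14, 169] ⇒ [16, 171]
  LmaVI CGATCGT/0: at [60, 79, 100, 113, 157] ⇒ [60, 79, 100, 113, 157]
  UxaVI GCGTC/1: at [38, 68, 149] ⇒ [39, 69, 150]
  WciX CGGA/1: at [6, 51, 90, 131, 164] ⇒ [7, 52, 91, 132, 165]
  CdoIV TGTT/4: at [33, 86, 94] ⇒ [37, 90, 98]

Pooled cuts: [7, 16, 37, 39, 52, 60, 69, 79, 90, 91, 98, 100, 113, 132, 150, 157, 165, 171]

Fragments:
  [0,7): 7 bp
  [7,16): 9 bp
  [16,37): 21 bp
  [37,39): 2 bp
  [39,52): 13 bp
  [52,60): 8 bp
  [60,69): 9 bp
  [69,79): 10 bp
  [79,90): 11 bp
  [90,91): 1 bp
  [91,98): 7 bp
  [98,100): 2 bp
  [100,113): 13 bp
  [113,132): 19 bp
  [132,150): 18 bp
  [150,157): 7 bp
  [157,165): 8 bp
  [165,171): 6 bp
  [171,176): 5 bp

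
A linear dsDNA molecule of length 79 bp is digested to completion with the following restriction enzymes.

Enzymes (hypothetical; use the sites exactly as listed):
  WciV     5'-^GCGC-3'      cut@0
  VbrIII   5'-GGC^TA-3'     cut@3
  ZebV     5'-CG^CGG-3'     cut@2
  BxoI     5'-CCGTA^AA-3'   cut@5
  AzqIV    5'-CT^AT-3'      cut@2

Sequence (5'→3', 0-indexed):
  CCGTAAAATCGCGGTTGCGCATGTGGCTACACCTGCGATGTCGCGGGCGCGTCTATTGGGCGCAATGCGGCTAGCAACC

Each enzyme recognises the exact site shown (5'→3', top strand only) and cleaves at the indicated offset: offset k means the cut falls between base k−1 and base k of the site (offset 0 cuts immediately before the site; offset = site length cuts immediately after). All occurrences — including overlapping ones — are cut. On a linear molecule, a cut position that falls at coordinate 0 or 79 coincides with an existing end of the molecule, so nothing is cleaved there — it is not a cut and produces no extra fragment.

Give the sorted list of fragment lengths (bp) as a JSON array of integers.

Scan for sites:
  WciV (GCGC, off=0): starts [16, 46, 59] → cuts [16, 46, 59]
  VbrIII (GGCTA, off=3): starts [24, 68] → cuts [27, 71]
  ZebV (CGCGG, off=2): starts [9, 41] → cuts [11, 43]
  BxoI (CCGTAAA, off=5): starts [0] → cuts [5]
  AzqIV (CTAT, off=2): starts [52] → cuts [54]

Pooled cuts: [5, 11, 16, 27, 43, 46, 54, 59, 71]

Fragments:
  [0,5): 5 bp
  [5,11): 6 bp
  [11,16): 5 bp
  [16,27): 11 bp
  [27,43): 16 bp
  [43,46): 3 bp
  [46,54): 8 bp
  [54,59): 5 bp
  [59,71): 12 bp
  [71,79): 8 bp

[3,5,5,5,6,8,8,11,12,16]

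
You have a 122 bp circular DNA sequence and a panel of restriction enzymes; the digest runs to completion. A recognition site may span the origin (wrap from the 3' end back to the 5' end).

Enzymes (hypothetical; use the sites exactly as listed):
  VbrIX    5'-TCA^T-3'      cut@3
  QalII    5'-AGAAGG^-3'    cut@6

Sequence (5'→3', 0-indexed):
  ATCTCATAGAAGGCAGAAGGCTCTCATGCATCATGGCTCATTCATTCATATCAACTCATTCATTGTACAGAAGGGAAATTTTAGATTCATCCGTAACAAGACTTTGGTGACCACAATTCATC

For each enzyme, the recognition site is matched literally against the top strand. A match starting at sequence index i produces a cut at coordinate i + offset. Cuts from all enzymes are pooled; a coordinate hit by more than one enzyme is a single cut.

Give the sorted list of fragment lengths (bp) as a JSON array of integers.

Site scan:
  VbrIX TCAT/3: at [3, 23, 30, 37, 41, 45, 55, 59, 86, 117, 120] ⇒ [1, 6, 26, 33, 40, 44, 48, 58, 62, 89, 120]
  QalII AGAAGG/6: at [7, 14, 68] ⇒ [13, 20, 74]

Pooled cuts: [1, 6, 13, 20, 26, 33, 40, 44, 48, 58, 62, 74, 89, 120]

Fragments:
  1→6: 5 bp
  6→13: 7 bp
  13→20: 7 bp
  20→26: 6 bp
  26→33: 7 bp
  33→40: 7 bp
  40→44: 4 bp
  44→48: 4 bp
  48→58: 10 bp
  58→62: 4 bp
  62→74: 12 bp
  74→89: 15 bp
  89→120: 31 bp
  120→1 (wrap): 122-120+1 = 3 bp

[3,4,4,4,5,6,7,7,7,7,10,12,15,31]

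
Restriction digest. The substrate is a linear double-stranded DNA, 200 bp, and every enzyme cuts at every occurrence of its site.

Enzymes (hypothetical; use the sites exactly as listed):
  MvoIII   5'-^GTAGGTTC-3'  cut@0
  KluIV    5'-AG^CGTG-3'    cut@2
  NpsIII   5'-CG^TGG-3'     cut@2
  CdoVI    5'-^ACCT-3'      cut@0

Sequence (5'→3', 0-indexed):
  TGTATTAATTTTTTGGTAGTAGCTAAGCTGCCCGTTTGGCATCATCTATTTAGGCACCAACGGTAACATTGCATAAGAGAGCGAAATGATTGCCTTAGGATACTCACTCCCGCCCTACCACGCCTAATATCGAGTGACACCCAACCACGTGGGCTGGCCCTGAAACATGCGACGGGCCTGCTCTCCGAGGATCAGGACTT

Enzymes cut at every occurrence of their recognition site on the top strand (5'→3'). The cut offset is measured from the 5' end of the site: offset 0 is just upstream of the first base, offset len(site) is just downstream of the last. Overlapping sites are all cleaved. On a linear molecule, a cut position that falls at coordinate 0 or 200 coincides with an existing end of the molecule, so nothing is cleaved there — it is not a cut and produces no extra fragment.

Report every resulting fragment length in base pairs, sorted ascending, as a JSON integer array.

Scan for sites:
  MvoIII (GTAGGTTC, off=0): no sites
  KluIV (AGCGTG, off=2): no sites
  NpsIII CGTGG/2: at [147] ⇒ [149]
  CdoVI (ACCT, off=0): no sites

Pooled cuts: [149]

Fragments:
  [0,149): 149 bp
  [149,200): 51 bp

[51,149]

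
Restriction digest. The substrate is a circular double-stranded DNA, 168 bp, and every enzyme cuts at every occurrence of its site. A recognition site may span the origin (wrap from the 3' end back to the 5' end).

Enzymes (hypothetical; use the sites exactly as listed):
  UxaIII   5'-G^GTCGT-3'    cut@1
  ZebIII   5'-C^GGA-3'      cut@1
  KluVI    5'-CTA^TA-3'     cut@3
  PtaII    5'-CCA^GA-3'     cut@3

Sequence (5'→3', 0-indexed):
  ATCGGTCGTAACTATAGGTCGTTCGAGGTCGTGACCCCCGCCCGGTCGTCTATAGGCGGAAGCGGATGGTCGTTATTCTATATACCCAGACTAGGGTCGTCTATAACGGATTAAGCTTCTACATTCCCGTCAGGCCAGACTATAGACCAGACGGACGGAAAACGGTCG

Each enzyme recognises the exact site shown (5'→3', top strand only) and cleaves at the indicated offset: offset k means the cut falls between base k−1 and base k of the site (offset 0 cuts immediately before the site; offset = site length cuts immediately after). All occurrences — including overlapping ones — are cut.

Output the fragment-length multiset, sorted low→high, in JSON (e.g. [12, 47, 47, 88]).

Site scan:
  UxaIII GGTCGT/1: at [3, 16, 26, 43, 67, 94] ⇒ [4, 17, 27, 44, 68, 95]
  ZebIII CGGA/1: at [56, 62, 106, 151, 155] ⇒ [57, 63, 107, 152, 156]
  KluVI CTATA/3: at [11, 49, 77, 100, 139] ⇒ [14, 52, 80, 103, 142]
  PtaII CCAGA/3: at [85, 134, 146] ⇒ [88, 137, 149]

All cut coordinates (distinct, sorted): [4, 14, 17, 27, 44, 52, 57, 63, 68, 80, 88, 95, 103, 107, 137, 142, 149, 152, 156]

Fragments:
  4→14: 10 bp
  14→17: 3 bp
  17→27: 10 bp
  27→44: 17 bp
  44→52: 8 bp
  52→57: 5 bp
  57→63: 6 bp
  63→68: 5 bp
  68→80: 12 bp
  80→88: 8 bp
  88→95: 7 bp
  95→103: 8 bp
  103→107: 4 bp
  107→137: 30 bp
  137→142: 5 bp
  142→149: 7 bp
  149→152: 3 bp
  152→156: 4 bp
  156→4 (wrap): 168-156+4 = 16 bp

[3,3,4,4,5,5,5,6,7,7,8,8,8,10,10,12,16,17,30]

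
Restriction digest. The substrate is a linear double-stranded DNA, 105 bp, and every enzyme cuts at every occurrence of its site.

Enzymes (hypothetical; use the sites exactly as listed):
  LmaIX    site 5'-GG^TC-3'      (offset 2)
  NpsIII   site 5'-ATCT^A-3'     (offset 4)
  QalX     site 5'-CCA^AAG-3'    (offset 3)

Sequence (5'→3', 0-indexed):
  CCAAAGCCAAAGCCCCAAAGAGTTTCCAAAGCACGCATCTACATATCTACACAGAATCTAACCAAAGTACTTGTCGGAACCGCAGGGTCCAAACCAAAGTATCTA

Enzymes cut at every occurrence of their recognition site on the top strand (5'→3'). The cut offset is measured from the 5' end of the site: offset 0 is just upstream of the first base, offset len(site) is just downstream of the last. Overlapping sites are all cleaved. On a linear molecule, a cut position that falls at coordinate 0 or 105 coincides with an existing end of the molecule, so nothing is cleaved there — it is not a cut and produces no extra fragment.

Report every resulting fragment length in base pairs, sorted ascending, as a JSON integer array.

Per-enzyme occurrences:
  LmaIX GGTC/2: at [85] ⇒ [87]
  NpsIII ATCTA/4: at [36, 44, 55, 100] ⇒ [40, 48, 59, 104]
  QalX CCAAAG/3: at [0, 6, 14, 25, 61, 93] ⇒ [3, 9, 17, 28, 64, 96]

All cut coordinates (distinct, sorted): [3, 9, 17, 28, 40, 48, 59, 64, 87, 96, 104]

Fragment lengths:
  [0,3): 3 bp
  [3,9): 6 bp
  [9,17): 8 bp
  [17,28): 11 bp
  [28,40): 12 bp
  [40,48): 8 bp
  [48,59): 11 bp
  [59,64): 5 bp
  [64,87): 23 bp
  [87,96): 9 bp
  [96,104): 8 bp
  [104,105): 1 bp

[1,3,5,6,8,8,8,9,11,11,12,23]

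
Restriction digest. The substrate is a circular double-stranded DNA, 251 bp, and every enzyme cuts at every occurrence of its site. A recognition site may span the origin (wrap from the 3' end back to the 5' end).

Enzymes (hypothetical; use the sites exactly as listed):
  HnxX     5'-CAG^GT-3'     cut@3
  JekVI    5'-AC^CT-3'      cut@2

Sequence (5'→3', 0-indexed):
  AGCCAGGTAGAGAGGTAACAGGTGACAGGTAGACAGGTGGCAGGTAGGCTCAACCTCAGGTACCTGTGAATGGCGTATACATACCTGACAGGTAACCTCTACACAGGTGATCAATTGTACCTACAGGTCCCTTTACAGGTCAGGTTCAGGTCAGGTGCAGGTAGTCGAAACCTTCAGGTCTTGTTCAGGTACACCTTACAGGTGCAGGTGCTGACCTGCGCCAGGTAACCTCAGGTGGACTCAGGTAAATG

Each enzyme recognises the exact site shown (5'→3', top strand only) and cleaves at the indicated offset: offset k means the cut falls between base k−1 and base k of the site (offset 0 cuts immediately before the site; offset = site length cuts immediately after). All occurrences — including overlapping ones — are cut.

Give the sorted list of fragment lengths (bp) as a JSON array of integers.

[4,5,5,5,5,5,5,6,6,6,6,6,6,7,7,7,7,8,8,9,10,10,11,11,11,12,13,14,15,21]

Per-enzyme occurrences:
  HnxX (CAGGT, off=3): starts [3, 18, 25, 33, 40, 56, 88, 103, 123, 135, 140, 146, 151, 157, 174, 185, 198, 204, 221, 231, 241] → cuts [6, 21, 28, 36, 43, 59, 91, 106, 126, 138, 143, 149, 154, 160, 177, 188, 201, 207, 224, 234, 244]
  JekVI (ACCT, off=2): starts [52, 61, 82, 94, 118, 169, 192, 213, 227] → cuts [54, 63, 84, 96, 120, 171, 194, 215, 229]

Pooled cuts: [6, 21, 28, 36, 43, 54, 59, 63, 84, 91, 96, 106, 120, 126, 138, 143, 149, 154, 160, 171, 177, 188, 194, 201, 207, 215, 224, 229, 234, 244]

Fragment lengths:
  6→21: 15 bp
  21→28: 7 bp
  28→36: 8 bp
  36→43: 7 bp
  43→54: 11 bp
  54→59: 5 bp
  59→63: 4 bp
  63→84: 21 bp
  84→91: 7 bp
  91→96: 5 bp
  96→106: 10 bp
  106→120: 14 bp
  120→126: 6 bp
  126→138: 12 bp
  138→143: 5 bp
  143→149: 6 bp
  149→154: 5 bp
  154→160: 6 bp
  160→171: 11 bp
  171→177: 6 bp
  177→188: 11 bp
  188→194: 6 bp
  194→201: 7 bp
  201→207: 6 bp
  207→215: 8 bp
  215→224: 9 bp
  224→229: 5 bp
  229→234: 5 bp
  234→244: 10 bp
  244→6 (wrap): 251-244+6 = 13 bp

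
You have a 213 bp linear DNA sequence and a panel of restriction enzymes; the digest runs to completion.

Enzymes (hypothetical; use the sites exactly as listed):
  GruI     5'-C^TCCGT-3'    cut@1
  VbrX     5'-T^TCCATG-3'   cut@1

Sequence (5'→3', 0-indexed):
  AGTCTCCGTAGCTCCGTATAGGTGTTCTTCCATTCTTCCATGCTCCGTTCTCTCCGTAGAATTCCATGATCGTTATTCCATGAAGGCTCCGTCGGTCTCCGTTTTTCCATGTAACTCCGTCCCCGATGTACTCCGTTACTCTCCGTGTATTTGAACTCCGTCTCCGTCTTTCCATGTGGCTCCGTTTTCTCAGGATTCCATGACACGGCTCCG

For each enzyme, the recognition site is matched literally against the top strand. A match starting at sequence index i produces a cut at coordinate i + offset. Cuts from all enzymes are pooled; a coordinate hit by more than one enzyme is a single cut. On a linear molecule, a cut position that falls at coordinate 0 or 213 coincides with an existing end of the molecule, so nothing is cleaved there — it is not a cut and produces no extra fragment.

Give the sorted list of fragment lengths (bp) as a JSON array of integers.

Per-enzyme occurrences:
  GruI (CTCCGT, off=1): starts [3, 11, 42, 51, 86, 96, 114, 130, 140, 155, 161, 179] → cuts [4, 12, 43, 52, 87, 97, 115, 131, 141, 156, 162, 180]
  VbrX (TTCCATG, off=1): starts [35, 61, 75, 104, 169, 195] → cuts [36, 62, 76, 105, 170, 196]

Pooled cuts: [4, 12, 36, 43, 52, 62, 76, 87, 97, 105, 115, 131, 141, 156, 162, 170, 180, 196]

Fragment lengths:
  [0,4): 4 bp
  [4,12): 8 bp
  [12,36): 24 bp
  [36,43): 7 bp
  [43,52): 9 bp
  [52,62): 10 bp
  [62,76): 14 bp
  [76,87): 11 bp
  [87,97): 10 bp
  [97,105): 8 bp
  [105,115): 10 bp
  [115,131): 16 bp
  [131,141): 10 bp
  [141,156): 15 bp
  [156,162): 6 bp
  [162,170): 8 bp
  [170,180): 10 bp
  [180,196): 16 bp
  [196,213): 17 bp

[4,6,7,8,8,8,9,10,10,10,10,10,11,14,15,16,16,17,24]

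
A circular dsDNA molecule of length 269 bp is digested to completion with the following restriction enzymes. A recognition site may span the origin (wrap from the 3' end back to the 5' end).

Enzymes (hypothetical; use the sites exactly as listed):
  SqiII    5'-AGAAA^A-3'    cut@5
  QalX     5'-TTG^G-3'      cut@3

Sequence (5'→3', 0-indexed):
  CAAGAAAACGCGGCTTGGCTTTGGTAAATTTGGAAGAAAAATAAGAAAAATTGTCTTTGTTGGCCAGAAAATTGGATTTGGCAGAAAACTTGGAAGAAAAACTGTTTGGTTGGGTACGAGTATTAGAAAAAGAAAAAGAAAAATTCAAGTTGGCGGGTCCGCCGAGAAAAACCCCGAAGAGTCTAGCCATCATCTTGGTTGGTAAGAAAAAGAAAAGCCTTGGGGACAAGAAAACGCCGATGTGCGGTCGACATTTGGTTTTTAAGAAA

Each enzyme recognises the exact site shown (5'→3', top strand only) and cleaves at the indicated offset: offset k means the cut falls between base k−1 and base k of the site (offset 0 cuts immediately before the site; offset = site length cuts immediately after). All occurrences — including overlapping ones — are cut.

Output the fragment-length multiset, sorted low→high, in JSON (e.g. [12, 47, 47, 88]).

Scan for sites:
  SqiII (AGAAAA, off=5): starts [2, 34, 43, 65, 82, 94, 124, 130, 136, 164, 204, 210, 228] → cuts [7, 39, 48, 70, 87, 99, 129, 135, 141, 169, 209, 215, 233]
  QalX (TTGG, off=3): starts [14, 20, 29, 59, 71, 77, 89, 105, 109, 149, 194, 198, 219, 254] → cuts [17, 23, 32, 62, 74, 80, 92, 108, 112, 152, 197, 201, 222, 257]

Pooled cuts: [7, 17, 23, 32, 39, 48, 62, 70, 74, 80, 87, 92, 99, 108, 112, 129, 135, 141, 152, 169, 197, 201, 209, 215, 222, 233, 257]

Fragments:
  7→17: 10 bp
  17→23: 6 bp
  23→32: 9 bp
  32→39: 7 bp
  39→48: 9 bp
  48→62: 14 bp
  62→70: 8 bp
  70→74: 4 bp
  74→80: 6 bp
  80→87: 7 bp
  87→92: 5 bp
  92→99: 7 bp
  99→108: 9 bp
  108→112: 4 bp
  112→129: 17 bp
  129→135: 6 bp
  135→141: 6 bp
  141→152: 11 bp
  152→169: 17 bp
  169→197: 28 bp
  197→201: 4 bp
  201→209: 8 bp
  209→215: 6 bp
  215→222: 7 bp
  222→233: 11 bp
  233→257: 24 bp
  257→7 (wrap): 269-257+7 = 19 bp

[4,4,4,5,6,6,6,6,6,7,7,7,7,8,8,9,9,9,10,11,11,14,17,17,19,24,28]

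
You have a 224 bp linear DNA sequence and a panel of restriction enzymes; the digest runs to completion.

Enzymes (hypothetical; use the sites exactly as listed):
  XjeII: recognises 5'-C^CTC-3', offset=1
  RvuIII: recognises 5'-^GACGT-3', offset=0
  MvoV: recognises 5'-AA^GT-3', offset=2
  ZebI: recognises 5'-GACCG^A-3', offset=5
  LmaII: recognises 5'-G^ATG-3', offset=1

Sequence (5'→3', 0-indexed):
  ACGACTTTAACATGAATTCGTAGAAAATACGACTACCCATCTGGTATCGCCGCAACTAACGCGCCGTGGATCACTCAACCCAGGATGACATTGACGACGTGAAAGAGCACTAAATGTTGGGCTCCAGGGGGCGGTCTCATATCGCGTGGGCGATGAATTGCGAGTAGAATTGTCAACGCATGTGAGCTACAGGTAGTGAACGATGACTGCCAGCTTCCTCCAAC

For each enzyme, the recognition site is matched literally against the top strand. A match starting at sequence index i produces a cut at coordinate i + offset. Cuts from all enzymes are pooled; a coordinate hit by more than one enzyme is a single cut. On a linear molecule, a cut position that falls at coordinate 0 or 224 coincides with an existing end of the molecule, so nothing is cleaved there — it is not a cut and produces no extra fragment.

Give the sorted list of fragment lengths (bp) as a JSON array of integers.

[7,11,15,50,57,84]

Per-enzyme occurrences:
  XjeII (CCTC, off=1): starts [216] → cuts [217]
  RvuIII (GACGT, off=0): starts [95] → cuts [95]
  MvoV (AAGT, off=2): no sites
  ZebI (GACCGA, off=5): no sites
  LmaII (GATG, off=1): starts [83, 151, 201] → cuts [84, 152, 202]

Pooled cuts: [84, 95, 152, 202, 217]

Fragment lengths:
  [0,84): 84 bp
  [84,95): 11 bp
  [95,152): 57 bp
  [152,202): 50 bp
  [202,217): 15 bp
  [217,224): 7 bp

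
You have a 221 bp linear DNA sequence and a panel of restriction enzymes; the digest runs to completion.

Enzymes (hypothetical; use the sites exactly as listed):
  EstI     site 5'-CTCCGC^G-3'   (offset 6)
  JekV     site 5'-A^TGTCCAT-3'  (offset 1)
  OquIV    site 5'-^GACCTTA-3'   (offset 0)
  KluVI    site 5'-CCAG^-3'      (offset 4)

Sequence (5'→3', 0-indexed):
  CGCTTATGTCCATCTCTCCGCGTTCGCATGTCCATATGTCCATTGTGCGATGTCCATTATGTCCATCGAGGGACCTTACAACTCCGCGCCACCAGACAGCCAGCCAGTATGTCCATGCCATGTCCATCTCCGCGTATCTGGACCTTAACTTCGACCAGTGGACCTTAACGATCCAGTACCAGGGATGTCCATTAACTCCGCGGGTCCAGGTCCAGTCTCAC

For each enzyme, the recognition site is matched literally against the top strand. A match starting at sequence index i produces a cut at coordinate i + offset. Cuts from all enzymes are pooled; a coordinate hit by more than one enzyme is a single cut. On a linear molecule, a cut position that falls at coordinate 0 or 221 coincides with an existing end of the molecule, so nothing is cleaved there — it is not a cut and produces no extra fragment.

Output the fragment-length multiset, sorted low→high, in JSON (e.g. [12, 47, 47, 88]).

Site scan:
  EstI (CTCCGCG, off=6): starts [15, 81, 127, 195] → cuts [21, 87, 133, 201]
  JekV (ATGTCCAT, off=1): starts [5, 27, 35, 49, 58, 108, 119, 184] → cuts [6, 28, 36, 50, 59, 109, 120, 185]
  OquIV (GACCTTA, off=0): starts [71, 140, 160] → cuts [71, 140, 160]
  KluVI (CCAG, off=4): starts [91, 99, 103, 154, 172, 178, 205, 211] → cuts [95, 103, 107, 158, 176, 182, 209, 215]

All cut coordinates (distinct, sorted): [6, 21, 28, 36, 50, 59, 71, 87, 95, 103, 107, 109, 120, 133, 140, 158, 160, 176, 182, 185, 201, 209, 215]

Fragments:
  [0,6): 6 bp
  [6,21): 15 bp
  [21,28): 7 bp
  [28,36): 8 bp
  [36,50): 14 bp
  [50,59): 9 bp
  [59,71): 12 bp
  [71,87): 16 bp
  [87,95): 8 bp
  [95,103): 8 bp
  [103,107): 4 bp
  [107,109): 2 bp
  [109,120): 11 bp
  [120,133): 13 bp
  [133,140): 7 bp
  [140,158): 18 bp
  [158,160): 2 bp
  [160,176): 16 bp
  [176,182): 6 bp
  [182,185): 3 bp
  [185,201): 16 bp
  [201,209): 8 bp
  [209,215): 6 bp
  [215,221): 6 bp

[2,2,3,4,6,6,6,6,7,7,8,8,8,8,9,11,12,13,14,15,16,16,16,18]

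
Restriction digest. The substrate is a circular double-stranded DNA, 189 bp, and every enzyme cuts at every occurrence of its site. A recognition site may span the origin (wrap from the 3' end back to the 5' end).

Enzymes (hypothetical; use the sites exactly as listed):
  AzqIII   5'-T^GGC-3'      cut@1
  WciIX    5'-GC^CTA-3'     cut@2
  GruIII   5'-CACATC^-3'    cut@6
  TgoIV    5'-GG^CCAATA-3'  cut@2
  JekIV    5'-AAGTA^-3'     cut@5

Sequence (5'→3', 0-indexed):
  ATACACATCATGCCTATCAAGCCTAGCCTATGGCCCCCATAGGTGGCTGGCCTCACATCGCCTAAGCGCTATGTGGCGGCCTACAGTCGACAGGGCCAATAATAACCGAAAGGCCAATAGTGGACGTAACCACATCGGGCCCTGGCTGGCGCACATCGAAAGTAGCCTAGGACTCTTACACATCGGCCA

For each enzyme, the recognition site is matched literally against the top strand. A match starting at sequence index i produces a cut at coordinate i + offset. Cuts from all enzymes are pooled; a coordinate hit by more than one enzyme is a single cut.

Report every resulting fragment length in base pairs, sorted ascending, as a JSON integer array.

[2,2,2,4,4,4,4,5,6,7,7,9,10,11,12,13,13,15,18,18,23]

Scan for sites:
  AzqIII (TGGC, off=1): starts [30, 43, 47, 73, 142, 146] → cuts [31, 44, 48, 74, 143, 147]
  WciIX (GCCTA, off=2): starts [11, 20, 25, 59, 78, 164] → cuts [13, 22, 27, 61, 80, 166]
  GruIII (CACATC, off=6): starts [3, 53, 130, 151, 178] → cuts [9, 59, 136, 157, 184]
  TgoIV (GGCCAATA, off=2): starts [93, 111, 184] → cuts [95, 113, 186]
  JekIV (AAGTA, off=5): starts [159] → cuts [164]

All cut coordinates (distinct, sorted): [9, 13, 22, 27, 31, 44, 48, 59, 61, 74, 80, 95, 113, 136, 143, 147, 157, 164, 166, 184, 186]

Fragment lengths:
  9→13: 4 bp
  13→22: 9 bp
  22→27: 5 bp
  27→31: 4 bp
  31→44: 13 bp
  44→48: 4 bp
  48→59: 11 bp
  59→61: 2 bp
  61→74: 13 bp
  74→80: 6 bp
  80→95: 15 bp
  95→113: 18 bp
  113→136: 23 bp
  136→143: 7 bp
  143→147: 4 bp
  147→157: 10 bp
  157→164: 7 bp
  164→166: 2 bp
  166→184: 18 bp
  184→186: 2 bp
  186→9 (wrap): 189-186+9 = 12 bp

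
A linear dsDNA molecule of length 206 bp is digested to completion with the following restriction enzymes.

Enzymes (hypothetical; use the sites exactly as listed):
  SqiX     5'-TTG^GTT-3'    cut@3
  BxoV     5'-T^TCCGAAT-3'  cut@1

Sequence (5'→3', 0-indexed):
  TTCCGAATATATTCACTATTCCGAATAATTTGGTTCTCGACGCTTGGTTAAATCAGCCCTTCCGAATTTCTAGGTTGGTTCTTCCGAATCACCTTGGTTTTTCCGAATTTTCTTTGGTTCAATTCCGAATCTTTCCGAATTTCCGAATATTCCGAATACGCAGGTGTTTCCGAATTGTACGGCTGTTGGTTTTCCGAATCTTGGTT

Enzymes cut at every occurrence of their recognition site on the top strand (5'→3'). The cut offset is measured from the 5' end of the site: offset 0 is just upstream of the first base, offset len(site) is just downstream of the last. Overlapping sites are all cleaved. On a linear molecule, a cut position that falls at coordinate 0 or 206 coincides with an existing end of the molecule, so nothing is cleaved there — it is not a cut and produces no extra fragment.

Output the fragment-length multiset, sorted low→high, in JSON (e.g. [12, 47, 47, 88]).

Scan for sites:
  SqiX (TTGGTT, off=3): starts [29, 43, 74, 93, 113, 185, 200] → cuts [32, 46, 77, 96, 116, 188, 203]
  BxoV (TTCCGAAT, off=1): starts [0, 18, 59, 81, 100, 122, 132, 140, 149, 167, 191] → cuts [1, 19, 60, 82, 101, 123, 133, 141, 150, 168, 192]

All cut coordinates (distinct, sorted): [1, 19, 32, 46, 60, 77, 82, 96, 101, 116, 123, 133, 141, 150, 168, 188, 192, 203]

Fragments:
  [0,1): 1 bp
  [1,19): 18 bp
  [19,32): 13 bp
  [32,46): 14 bp
  [46,60): 14 bp
  [60,77): 17 bp
  [77,82): 5 bp
  [82,96): 14 bp
  [96,101): 5 bp
  [101,116): 15 bp
  [116,123): 7 bp
  [123,133): 10 bp
  [133,141): 8 bp
  [141,150): 9 bp
  [150,168): 18 bp
  [168,188): 20 bp
  [188,192): 4 bp
  [192,203): 11 bp
  [203,206): 3 bp

[1,3,4,5,5,7,8,9,10,11,13,14,14,14,15,17,18,18,20]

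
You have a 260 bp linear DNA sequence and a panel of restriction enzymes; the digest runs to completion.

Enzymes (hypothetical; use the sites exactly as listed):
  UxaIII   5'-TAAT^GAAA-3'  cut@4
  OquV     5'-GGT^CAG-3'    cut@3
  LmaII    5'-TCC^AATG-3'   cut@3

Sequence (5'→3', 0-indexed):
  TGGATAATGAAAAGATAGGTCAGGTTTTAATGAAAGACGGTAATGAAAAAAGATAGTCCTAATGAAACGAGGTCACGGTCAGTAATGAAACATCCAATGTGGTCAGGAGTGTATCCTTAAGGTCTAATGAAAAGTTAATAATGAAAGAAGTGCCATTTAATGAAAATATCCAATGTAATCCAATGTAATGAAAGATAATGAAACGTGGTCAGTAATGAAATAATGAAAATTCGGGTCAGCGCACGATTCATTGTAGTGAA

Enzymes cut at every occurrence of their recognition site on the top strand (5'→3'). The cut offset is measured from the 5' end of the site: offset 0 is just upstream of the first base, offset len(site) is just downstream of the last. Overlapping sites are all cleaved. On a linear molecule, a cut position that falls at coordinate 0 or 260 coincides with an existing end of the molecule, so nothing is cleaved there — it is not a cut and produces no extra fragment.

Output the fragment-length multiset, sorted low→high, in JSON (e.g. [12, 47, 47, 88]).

[7,7,8,8,8,8,9,10,10,10,10,11,12,12,13,14,16,19,19,24,25]

Scan for sites:
  UxaIII (TAATGAAA, off=4): starts [4, 27, 40, 59, 82, 124, 138, 157, 185, 195, 212, 220] → cuts [8, 31, 44, 63, 86, 128, 142, 161, 189, 199, 216, 224]
  OquV (GGTCAG, off=3): starts [17, 76, 100, 206, 233] → cuts [20, 79, 103, 209, 236]
  LmaII (TCCAATG, off=3): starts [92, 168, 178] → cuts [95, 171, 181]

Pooled cuts: [8, 20, 31, 44, 63, 79, 86, 95, 103, 128, 142, 161, 171, 181, 189, 199, 209, 216, 224, 236]

Fragments:
  [0,8): 8 bp
  [8,20): 12 bp
  [20,31): 11 bp
  [31,44): 13 bp
  [44,63): 19 bp
  [63,79): 16 bp
  [79,86): 7 bp
  [86,95): 9 bp
  [95,103): 8 bp
  [103,128): 25 bp
  [128,142): 14 bp
  [142,161): 19 bp
  [161,171): 10 bp
  [171,181): 10 bp
  [181,189): 8 bp
  [189,199): 10 bp
  [199,209): 10 bp
  [209,216): 7 bp
  [216,224): 8 bp
  [224,236): 12 bp
  [236,260): 24 bp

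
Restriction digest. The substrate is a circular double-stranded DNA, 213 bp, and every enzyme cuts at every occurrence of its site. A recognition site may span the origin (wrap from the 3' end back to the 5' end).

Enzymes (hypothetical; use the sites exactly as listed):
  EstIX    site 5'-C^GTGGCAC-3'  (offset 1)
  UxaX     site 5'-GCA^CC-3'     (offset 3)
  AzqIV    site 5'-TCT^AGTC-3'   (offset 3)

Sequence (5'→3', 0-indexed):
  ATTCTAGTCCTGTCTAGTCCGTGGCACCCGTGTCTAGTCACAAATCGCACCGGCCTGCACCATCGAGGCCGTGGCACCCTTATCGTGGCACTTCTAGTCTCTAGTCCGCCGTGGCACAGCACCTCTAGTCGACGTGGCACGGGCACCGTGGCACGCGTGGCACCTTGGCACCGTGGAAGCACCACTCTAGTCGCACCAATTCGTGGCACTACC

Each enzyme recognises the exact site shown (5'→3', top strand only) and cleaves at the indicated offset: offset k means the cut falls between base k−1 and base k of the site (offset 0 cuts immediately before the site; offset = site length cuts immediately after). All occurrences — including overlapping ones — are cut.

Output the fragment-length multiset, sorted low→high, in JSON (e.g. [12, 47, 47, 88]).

Scan for sites:
  EstIX (CGTGGCAC, off=1): starts [19, 69, 83, 109, 132, 146, 155, 201] → cuts [20, 70, 84, 110, 133, 147, 156, 202]
  UxaX (GCACC, off=3): starts [23, 46, 56, 73, 118, 142, 159, 167, 178, 192] → cuts [26, 49, 59, 76, 121, 145, 162, 170, 181, 195]
  AzqIV (TCTAGTC, off=3): starts [2, 12, 32, 92, 99, 123, 185] → cuts [5, 15, 35, 95, 102, 126, 188]

Pooled cuts: [5, 15, 20, 26, 35, 49, 59, 70, 76, 84, 95, 102, 110, 121, 126, 133, 145, 147, 156, 162, 170, 181, 188, 195, 202]

Fragments:
  5→15: 10 bp
  15→20: 5 bp
  20→26: 6 bp
  26→35: 9 bp
  35→49: 14 bp
  49→59: 10 bp
  59→70: 11 bp
  70→76: 6 bp
  76→84: 8 bp
  84→95: 11 bp
  95→102: 7 bp
  102→110: 8 bp
  110→121: 11 bp
  121→126: 5 bp
  126→133: 7 bp
  133→145: 12 bp
  145→147: 2 bp
  147→156: 9 bp
  156→162: 6 bp
  162→170: 8 bp
  170→181: 11 bp
  181→188: 7 bp
  188→195: 7 bp
  195→202: 7 bp
  202→5 (wrap): 213-202+5 = 16 bp

[2,5,5,6,6,6,7,7,7,7,7,8,8,8,9,9,10,10,11,11,11,11,12,14,16]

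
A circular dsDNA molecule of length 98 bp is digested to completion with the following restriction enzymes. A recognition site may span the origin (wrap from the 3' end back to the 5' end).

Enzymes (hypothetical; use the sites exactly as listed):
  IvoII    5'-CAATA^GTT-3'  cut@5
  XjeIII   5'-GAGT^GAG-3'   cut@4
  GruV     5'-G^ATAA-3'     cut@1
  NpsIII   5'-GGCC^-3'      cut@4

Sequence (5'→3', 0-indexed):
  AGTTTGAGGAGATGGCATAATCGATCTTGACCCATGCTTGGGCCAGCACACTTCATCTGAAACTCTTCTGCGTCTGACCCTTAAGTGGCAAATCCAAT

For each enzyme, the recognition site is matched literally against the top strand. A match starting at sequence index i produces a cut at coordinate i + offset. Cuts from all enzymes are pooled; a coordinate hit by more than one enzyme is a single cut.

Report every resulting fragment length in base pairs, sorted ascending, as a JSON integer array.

[43,55]

Site scan:
  IvoII (CAATAGTT, off=5): starts [94] → cuts [1]
  XjeIII (GAGTGAG, off=4): no sites
  GruV (GATAA, off=1): no sites
  NpsIII (GGCC, off=4): starts [40] → cuts [44]

Pooled cuts: [1, 44]

Fragments:
  1→44: 43 bp
  44→1 (wrap): 98-44+1 = 55 bp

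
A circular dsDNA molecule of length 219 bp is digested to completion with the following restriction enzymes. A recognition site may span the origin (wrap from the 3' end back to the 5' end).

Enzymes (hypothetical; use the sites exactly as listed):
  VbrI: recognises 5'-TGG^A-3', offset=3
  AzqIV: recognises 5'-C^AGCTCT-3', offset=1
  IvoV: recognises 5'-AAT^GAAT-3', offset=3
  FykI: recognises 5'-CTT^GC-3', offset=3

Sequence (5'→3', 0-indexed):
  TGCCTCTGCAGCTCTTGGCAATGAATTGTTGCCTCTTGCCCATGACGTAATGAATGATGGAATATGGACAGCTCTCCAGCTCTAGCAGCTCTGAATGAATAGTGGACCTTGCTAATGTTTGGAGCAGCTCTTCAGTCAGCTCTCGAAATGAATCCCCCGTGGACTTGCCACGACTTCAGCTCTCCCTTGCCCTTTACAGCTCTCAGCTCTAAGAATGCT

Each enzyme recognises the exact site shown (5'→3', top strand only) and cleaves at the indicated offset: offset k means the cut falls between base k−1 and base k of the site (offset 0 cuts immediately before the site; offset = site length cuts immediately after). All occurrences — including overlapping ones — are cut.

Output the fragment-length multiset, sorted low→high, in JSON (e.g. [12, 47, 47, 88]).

Per-enzyme occurrences:
  VbrI TGGA/3: at [57, 64, 102, 119, 159] ⇒ [60, 67, 105, 122, 162]
  AzqIV CAGCTCT/1: at [8, 68, 76, 85, 124, 136, 176, 196, 203] ⇒ [9, 69, 77, 86, 125, 137, 177, 197, 204]
  IvoV AATGAAT/3: at [19, 48, 93, 146] ⇒ [22, 51, 96, 149]
  FykI CTTGC/3: at [34, 107, 163, 185, 217] ⇒ [1, 37, 110, 166, 188]

All cut coordinates (distinct, sorted): [1, 9, 22, 37, 51, 60, 67, 69, 77, 86, 96, 105, 110, 122, 125, 137, 149, 162, 166, 177, 188, 197, 204]

Fragment lengths:
  1→9: 8 bp
  9→22: 13 bp
  22→37: 15 bp
  37→51: 14 bp
  51→60: 9 bp
  60→67: 7 bp
  67→69: 2 bp
  69→77: 8 bp
  77→86: 9 bp
  86→96: 10 bp
  96→105: 9 bp
  105→110: 5 bp
  110→122: 12 bp
  122→125: 3 bp
  125→137: 12 bp
  137→149: 12 bp
  149→162: 13 bp
  162→166: 4 bp
  166→177: 11 bp
  177→188: 11 bp
  188→197: 9 bp
  197→204: 7 bp
  204→1 (wrap): 219-204+1 = 16 bp

[2,3,4,5,7,7,8,8,9,9,9,9,10,11,11,12,12,12,13,13,14,15,16]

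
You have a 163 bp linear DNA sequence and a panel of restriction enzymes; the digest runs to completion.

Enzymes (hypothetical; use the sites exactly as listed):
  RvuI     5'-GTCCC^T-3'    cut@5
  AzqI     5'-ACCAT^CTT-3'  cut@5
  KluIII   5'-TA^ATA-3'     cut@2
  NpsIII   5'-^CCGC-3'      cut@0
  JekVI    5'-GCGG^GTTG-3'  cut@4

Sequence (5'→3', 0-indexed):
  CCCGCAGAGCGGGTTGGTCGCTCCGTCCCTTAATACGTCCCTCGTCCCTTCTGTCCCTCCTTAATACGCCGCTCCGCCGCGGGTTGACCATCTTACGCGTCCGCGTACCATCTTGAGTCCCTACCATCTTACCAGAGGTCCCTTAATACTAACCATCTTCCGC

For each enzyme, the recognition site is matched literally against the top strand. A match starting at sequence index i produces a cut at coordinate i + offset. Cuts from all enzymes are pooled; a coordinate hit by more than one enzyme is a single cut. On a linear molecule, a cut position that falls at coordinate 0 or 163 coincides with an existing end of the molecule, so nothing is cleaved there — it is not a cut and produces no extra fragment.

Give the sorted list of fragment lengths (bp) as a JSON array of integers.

Scan for sites:
  RvuI GTCCCT/5: at [24, 36, 43, 52, 116, 137] ⇒ [29, 41, 48, 57, 121, 142]
  AzqI ACCATCTT/5: at [86, 106, 122, 151] ⇒ [91, 111, 127, 156]
  KluIII TAATA/2: at [30, 61, 143] ⇒ [32, 63, 145]
  NpsIII CCGC/0: at [1, 68, 73, 76, 100, 159] ⇒ [1, 68, 73, 76, 100, 159]
  JekVI GCGGGTTG/4: at [8, 78] ⇒ [12, 82]

Pooled cuts: [1, 12, 29, 32, 41, 48, 57, 63, 68, 73, 76, 82, 91, 100, 111, 121, 127, 142, 145, 156, 159]

Fragment lengths:
  [0,1): 1 bp
  [1,12): 11 bp
  [12,29): 17 bp
  [29,32): 3 bp
  [32,41): 9 bp
  [41,48): 7 bp
  [48,57): 9 bp
  [57,63): 6 bp
  [63,68): 5 bp
  [68,73): 5 bp
  [73,76): 3 bp
  [76,82): 6 bp
  [82,91): 9 bp
  [91,100): 9 bp
  [100,111): 11 bp
  [111,121): 10 bp
  [121,127): 6 bp
  [127,142): 15 bp
  [142,145): 3 bp
  [145,156): 11 bp
  [156,159): 3 bp
  [159,163): 4 bp

[1,3,3,3,3,4,5,5,6,6,6,7,9,9,9,9,10,11,11,11,15,17]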